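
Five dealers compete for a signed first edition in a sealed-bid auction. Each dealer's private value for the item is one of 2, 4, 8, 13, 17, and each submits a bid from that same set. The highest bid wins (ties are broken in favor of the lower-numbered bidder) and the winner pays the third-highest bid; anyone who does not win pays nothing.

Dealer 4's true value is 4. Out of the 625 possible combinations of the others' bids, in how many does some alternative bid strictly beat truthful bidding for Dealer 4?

12

Others bid (2, 2, 2, 8): truth gives 0; bid 8 gives 2 > 0. Violating.
Others bid (2, 2, 2, 13): truth gives 0; bid 13 gives 2 > 0. Violating.
Others bid (2, 2, 2, 17): truth gives 0; bid 17 gives 2 > 0. Violating.
Others bid (2, 2, 4, 2): truth gives 0; bid 8 gives 2 > 0. Violating.
Others bid (2, 2, 2, 2): truth gives 2; no alternative beats it.
Others bid (2, 2, 2, 4): truth gives 2; no alternative beats it.
(Checking all 625 profiles: 12 have a profitable deviation, 613 do not.)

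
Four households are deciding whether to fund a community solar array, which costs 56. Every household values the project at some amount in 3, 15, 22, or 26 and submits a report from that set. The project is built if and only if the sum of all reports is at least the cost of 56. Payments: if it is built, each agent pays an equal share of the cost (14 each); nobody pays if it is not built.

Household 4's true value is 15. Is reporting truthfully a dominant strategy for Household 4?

Consider the case where Household 1 reports 3, Household 2 reports 3 and Household 3 reports 26.
Truthful report 15: project not built, utility 0.
Report 26 instead: project built, pays 14, utility 15 - 14 = 1.
Since 1 > 0, reporting 26 is strictly better here, so truthful reporting is not dominant.

No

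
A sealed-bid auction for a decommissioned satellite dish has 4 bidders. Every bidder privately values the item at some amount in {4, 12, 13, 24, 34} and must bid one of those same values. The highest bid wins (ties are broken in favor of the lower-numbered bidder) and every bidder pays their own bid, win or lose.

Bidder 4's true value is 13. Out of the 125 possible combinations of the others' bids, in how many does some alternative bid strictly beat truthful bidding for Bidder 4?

118

Others bid (4, 4, 4): truth gives 0; bid 12 gives 1 > 0. Violating.
Others bid (4, 4, 13): truth gives -13; bid 4 gives -4 > -13. Violating.
Others bid (4, 4, 24): truth gives -13; bid 4 gives -4 > -13. Violating.
Others bid (4, 4, 34): truth gives -13; bid 4 gives -4 > -13. Violating.
Others bid (4, 4, 12): truth gives 0; no alternative beats it.
Others bid (4, 12, 4): truth gives 0; no alternative beats it.
(Checking all 125 profiles: 118 have a profitable deviation, 7 do not.)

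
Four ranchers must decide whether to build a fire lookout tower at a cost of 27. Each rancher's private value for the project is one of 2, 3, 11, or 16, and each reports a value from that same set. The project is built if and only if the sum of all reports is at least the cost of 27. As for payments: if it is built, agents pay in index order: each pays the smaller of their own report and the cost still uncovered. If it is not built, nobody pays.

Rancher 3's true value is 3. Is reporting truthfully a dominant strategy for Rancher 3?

Consider the case where Rancher 1 reports 2, Rancher 2 reports 11 and Rancher 4 reports 16.
Truthful report 3: project built, pays 3, utility 3 - 3 = 0.
Report 2 instead: project built, pays 2, utility 3 - 2 = 1.
Since 1 > 0, reporting 2 is strictly better here, so truthful reporting is not dominant.

No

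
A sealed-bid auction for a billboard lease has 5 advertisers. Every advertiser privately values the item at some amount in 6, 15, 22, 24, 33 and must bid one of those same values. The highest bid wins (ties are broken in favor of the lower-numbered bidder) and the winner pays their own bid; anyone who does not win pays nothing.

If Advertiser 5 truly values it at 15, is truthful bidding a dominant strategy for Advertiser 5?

Check each profile of the others' bids and compare truth against every alternative bid.
Others bid (6, 6, 6, 6): truth gives 0, best alternative gives 0.
Others bid (6, 6, 6, 15): truth gives 0, best alternative gives 0.
Others bid (6, 6, 6, 22): truth gives 0, best alternative gives 0.
Others bid (6, 6, 6, 24): truth gives 0, best alternative gives 0.
Others bid (6, 6, 6, 33): truth gives 0, best alternative gives 0.
Others bid (6, 6, 15, 6): truth gives 0, best alternative gives 0.
(Remaining 619 profiles checked similarly; truth is weakly best in each.)
In every case the truthful bid is at least as good as any alternative, so it is a dominant strategy.

Yes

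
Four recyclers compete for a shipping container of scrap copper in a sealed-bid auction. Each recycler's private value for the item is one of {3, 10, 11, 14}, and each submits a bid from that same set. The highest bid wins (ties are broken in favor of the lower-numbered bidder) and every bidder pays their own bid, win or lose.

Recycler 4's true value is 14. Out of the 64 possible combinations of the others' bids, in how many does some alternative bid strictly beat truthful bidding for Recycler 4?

45

Others bid (3, 3, 3): truth gives 0; bid 10 gives 4 > 0. Violating.
Others bid (3, 3, 10): truth gives 0; bid 11 gives 3 > 0. Violating.
Others bid (3, 3, 14): truth gives -14; bid 3 gives -3 > -14. Violating.
Others bid (3, 10, 3): truth gives 0; bid 11 gives 3 > 0. Violating.
Others bid (3, 3, 11): truth gives 0; no alternative beats it.
Others bid (3, 10, 11): truth gives 0; no alternative beats it.
(Checking all 64 profiles: 45 have a profitable deviation, 19 do not.)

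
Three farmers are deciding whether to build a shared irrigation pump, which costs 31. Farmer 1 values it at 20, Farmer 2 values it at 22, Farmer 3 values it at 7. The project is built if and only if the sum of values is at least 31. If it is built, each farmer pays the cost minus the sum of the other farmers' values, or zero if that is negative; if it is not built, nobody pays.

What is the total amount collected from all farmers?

6

Total value 49 ≥ cost 31, so it is built.
Farmer 1: others sum to 29; max(0, 31 - 29) = 2.
Farmer 2: others sum to 27; max(0, 31 - 27) = 4.
Farmer 3: others sum to 42; max(0, 31 - 42) = 0.
Total collected = 2 + 4 + 0 = 6.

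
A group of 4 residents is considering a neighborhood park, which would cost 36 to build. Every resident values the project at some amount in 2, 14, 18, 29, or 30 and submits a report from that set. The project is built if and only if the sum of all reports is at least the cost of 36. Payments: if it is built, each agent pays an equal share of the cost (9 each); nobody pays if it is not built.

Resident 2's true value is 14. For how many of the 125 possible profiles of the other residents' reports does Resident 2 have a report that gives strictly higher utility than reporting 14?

4

Others report (2, 2, 2): truth gives 0; report 30 gives 5 > 0. Violating.
Others report (2, 2, 14): truth gives 0; report 18 gives 5 > 0. Violating.
Others report (2, 14, 2): truth gives 0; report 18 gives 5 > 0. Violating.
Others report (14, 2, 2): truth gives 0; report 18 gives 5 > 0. Violating.
Others report (2, 2, 18): truth gives 5; no alternative beats it.
Others report (2, 2, 29): truth gives 5; no alternative beats it.
(Checking all 125 profiles: 4 have a profitable deviation, 121 do not.)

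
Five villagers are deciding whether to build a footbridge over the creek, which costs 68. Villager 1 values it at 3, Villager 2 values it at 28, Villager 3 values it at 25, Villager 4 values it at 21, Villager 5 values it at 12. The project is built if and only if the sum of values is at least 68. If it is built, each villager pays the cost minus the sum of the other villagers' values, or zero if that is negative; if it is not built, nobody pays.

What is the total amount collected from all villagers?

11

Total value 89 ≥ cost 68, so it is built.
Villager 1: others sum to 86; max(0, 68 - 86) = 0.
Villager 2: others sum to 61; max(0, 68 - 61) = 7.
Villager 3: others sum to 64; max(0, 68 - 64) = 4.
Villager 4: others sum to 68; max(0, 68 - 68) = 0.
Villager 5: others sum to 77; max(0, 68 - 77) = 0.
Total collected = 0 + 7 + 4 + 0 + 0 = 11.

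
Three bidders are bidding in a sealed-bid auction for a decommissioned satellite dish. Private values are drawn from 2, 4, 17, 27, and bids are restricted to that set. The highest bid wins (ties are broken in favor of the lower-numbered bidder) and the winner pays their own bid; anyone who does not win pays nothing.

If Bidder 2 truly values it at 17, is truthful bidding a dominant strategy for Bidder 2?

Consider the case where Bidder 1 bids 2 and Bidder 3 bids 2.
Truthful bid 17: wins, pays 17, utility 17 - 17 = 0.
Bid 4 instead: wins, pays 4, utility 17 - 4 = 13.
Since 13 > 0, bidding 4 is strictly better here, so truthful bidding is not dominant.

No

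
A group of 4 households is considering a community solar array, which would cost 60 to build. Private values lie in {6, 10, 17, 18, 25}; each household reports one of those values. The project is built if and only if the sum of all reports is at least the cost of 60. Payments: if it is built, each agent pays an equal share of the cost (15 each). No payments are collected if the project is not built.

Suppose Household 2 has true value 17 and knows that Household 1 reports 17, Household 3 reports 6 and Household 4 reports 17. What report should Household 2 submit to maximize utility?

Report 6: project not built, utility 0.
Report 10: project not built, utility 0.
Report 17: project not built, utility 0.
Report 18: project not built, utility 0.
Report 25: project built, pays 15, utility 17 - 15 = 2.
The best choice is 25 with utility 2.

25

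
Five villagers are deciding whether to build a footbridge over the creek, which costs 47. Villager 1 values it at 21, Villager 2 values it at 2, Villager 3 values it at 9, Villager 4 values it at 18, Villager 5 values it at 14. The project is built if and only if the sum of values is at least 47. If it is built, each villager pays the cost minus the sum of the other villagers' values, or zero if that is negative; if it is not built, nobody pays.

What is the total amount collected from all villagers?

Total value 64 ≥ cost 47, so it is built.
Villager 1: others sum to 43; max(0, 47 - 43) = 4.
Villager 2: others sum to 62; max(0, 47 - 62) = 0.
Villager 3: others sum to 55; max(0, 47 - 55) = 0.
Villager 4: others sum to 46; max(0, 47 - 46) = 1.
Villager 5: others sum to 50; max(0, 47 - 50) = 0.
Total collected = 4 + 0 + 0 + 1 + 0 = 5.

5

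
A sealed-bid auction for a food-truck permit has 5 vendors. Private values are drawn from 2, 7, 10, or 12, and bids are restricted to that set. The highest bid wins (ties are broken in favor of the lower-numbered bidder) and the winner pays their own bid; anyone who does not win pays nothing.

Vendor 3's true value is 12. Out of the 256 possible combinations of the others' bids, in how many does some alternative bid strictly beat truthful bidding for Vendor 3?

Others bid (2, 2, 2, 2): truth gives 0; bid 7 gives 5 > 0. Violating.
Others bid (2, 2, 2, 7): truth gives 0; bid 7 gives 5 > 0. Violating.
Others bid (2, 2, 2, 10): truth gives 0; bid 10 gives 2 > 0. Violating.
Others bid (2, 2, 7, 2): truth gives 0; bid 7 gives 5 > 0. Violating.
Others bid (2, 2, 2, 12): truth gives 0; no alternative beats it.
Others bid (2, 2, 7, 12): truth gives 0; no alternative beats it.
(Checking all 256 profiles: 36 have a profitable deviation, 220 do not.)

36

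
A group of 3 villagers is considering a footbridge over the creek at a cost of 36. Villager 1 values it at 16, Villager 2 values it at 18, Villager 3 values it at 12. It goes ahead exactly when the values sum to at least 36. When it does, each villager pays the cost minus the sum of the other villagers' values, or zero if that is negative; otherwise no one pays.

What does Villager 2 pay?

Total value 46 ≥ cost 36, so the project is built.
The other villagers' values sum to 28.
Cost minus that sum is 36 - 28 = 8.

8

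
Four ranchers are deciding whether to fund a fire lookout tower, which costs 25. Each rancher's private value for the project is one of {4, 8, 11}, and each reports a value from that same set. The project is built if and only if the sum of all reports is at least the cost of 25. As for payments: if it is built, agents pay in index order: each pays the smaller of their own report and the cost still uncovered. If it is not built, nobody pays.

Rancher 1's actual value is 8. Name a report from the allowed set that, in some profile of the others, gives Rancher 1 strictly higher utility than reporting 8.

Suppose Rancher 2 reports 4, Rancher 3 reports 8 and Rancher 4 reports 11.
Report 8: project built, pays 8, utility 8 - 8 = 0.
Report 4: project built, pays 4, utility 8 - 4 = 4.
So reporting 4 beats truth here (4 > 0).

4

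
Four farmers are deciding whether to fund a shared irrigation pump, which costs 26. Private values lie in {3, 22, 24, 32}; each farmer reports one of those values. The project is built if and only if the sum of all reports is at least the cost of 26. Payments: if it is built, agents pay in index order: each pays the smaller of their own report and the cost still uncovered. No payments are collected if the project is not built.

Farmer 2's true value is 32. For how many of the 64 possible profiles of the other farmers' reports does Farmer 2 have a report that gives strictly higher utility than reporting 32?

32

Others report (3, 3, 3): truth gives 9; report 22 gives 10 > 9. Violating.
Others report (3, 3, 22): truth gives 9; report 3 gives 29 > 9. Violating.
Others report (3, 3, 24): truth gives 9; report 3 gives 29 > 9. Violating.
Others report (3, 3, 32): truth gives 9; report 3 gives 29 > 9. Violating.
Others report (24, 3, 3): truth gives 30; no alternative beats it.
Others report (24, 3, 22): truth gives 30; no alternative beats it.
(Checking all 64 profiles: 32 have a profitable deviation, 32 do not.)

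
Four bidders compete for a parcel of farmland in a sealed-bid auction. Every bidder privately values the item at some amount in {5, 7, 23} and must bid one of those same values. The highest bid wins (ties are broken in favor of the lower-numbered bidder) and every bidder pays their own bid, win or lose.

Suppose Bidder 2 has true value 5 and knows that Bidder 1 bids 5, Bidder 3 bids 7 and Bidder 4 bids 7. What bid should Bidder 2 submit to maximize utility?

Bid 5: loses but pays 5, utility -5.
Bid 7: wins, pays 7, utility 5 - 7 = -2.
Bid 23: wins, pays 23, utility 5 - 23 = -18.
The best choice is 7 with utility -2.

7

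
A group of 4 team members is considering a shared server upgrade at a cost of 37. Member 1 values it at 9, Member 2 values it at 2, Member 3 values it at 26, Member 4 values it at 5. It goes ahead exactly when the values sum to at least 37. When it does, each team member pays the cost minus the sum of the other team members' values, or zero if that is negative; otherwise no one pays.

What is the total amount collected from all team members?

Total value 42 ≥ cost 37, so it is built.
Member 1: others sum to 33; max(0, 37 - 33) = 4.
Member 2: others sum to 40; max(0, 37 - 40) = 0.
Member 3: others sum to 16; max(0, 37 - 16) = 21.
Member 4: others sum to 37; max(0, 37 - 37) = 0.
Total collected = 4 + 0 + 21 + 0 = 25.

25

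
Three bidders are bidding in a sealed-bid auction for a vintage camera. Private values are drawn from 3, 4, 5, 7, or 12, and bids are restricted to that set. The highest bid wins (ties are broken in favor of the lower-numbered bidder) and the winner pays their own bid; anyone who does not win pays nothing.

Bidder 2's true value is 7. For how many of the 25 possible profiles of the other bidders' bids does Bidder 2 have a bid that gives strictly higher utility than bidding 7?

6

Others bid (3, 3): truth gives 0; bid 4 gives 3 > 0. Violating.
Others bid (3, 4): truth gives 0; bid 4 gives 3 > 0. Violating.
Others bid (3, 5): truth gives 0; bid 5 gives 2 > 0. Violating.
Others bid (4, 3): truth gives 0; bid 5 gives 2 > 0. Violating.
Others bid (3, 7): truth gives 0; no alternative beats it.
Others bid (3, 12): truth gives 0; no alternative beats it.
(Checking all 25 profiles: 6 have a profitable deviation, 19 do not.)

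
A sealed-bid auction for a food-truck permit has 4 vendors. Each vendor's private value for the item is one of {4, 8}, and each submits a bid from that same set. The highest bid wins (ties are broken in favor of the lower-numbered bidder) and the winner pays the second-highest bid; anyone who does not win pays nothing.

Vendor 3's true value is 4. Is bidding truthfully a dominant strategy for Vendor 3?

Check each profile of the others' bids and compare truth against every alternative bid.
Others bid (4, 4, 8): truth gives 0, best alternative gives -4.
Others bid (4, 4, 4): truth gives 0, best alternative gives 0.
Others bid (4, 8, 4): truth gives 0, best alternative gives 0.
Others bid (4, 8, 8): truth gives 0, best alternative gives 0.
Others bid (8, 4, 4): truth gives 0, best alternative gives 0.
Others bid (8, 4, 8): truth gives 0, best alternative gives 0.
(Remaining 2 profiles checked similarly; truth is weakly best in each.)
In every case the truthful bid is at least as good as any alternative, so it is a dominant strategy.

Yes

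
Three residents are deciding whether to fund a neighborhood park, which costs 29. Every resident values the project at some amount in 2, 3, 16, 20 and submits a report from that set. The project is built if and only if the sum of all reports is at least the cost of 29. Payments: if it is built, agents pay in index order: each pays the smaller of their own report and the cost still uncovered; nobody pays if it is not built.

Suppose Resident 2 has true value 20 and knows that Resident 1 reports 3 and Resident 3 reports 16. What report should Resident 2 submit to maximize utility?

16

Report 2: project not built, utility 0.
Report 3: project not built, utility 0.
Report 16: project built, pays 16, utility 20 - 16 = 4.
Report 20: project built, pays 20, utility 20 - 20 = 0.
The best choice is 16 with utility 4.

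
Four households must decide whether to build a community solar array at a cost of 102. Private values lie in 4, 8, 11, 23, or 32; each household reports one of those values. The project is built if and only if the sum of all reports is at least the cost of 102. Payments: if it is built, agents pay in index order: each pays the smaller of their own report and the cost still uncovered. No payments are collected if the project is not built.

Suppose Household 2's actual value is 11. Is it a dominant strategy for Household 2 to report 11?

No

Consider the case where Household 1 reports 32, Household 3 reports 32 and Household 4 reports 32.
Truthful report 11: project built, pays 11, utility 11 - 11 = 0.
Report 8 instead: project built, pays 8, utility 11 - 8 = 3.
Since 3 > 0, reporting 8 is strictly better here, so truthful reporting is not dominant.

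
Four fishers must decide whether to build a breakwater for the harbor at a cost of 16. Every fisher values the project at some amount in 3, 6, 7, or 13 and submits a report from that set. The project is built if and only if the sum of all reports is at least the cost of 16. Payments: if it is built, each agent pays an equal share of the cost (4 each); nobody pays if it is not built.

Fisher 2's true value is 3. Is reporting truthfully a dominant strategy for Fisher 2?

Check each profile of the others' reports and compare truth against every alternative report.
Others report (3, 3, 6): truth gives 0, best alternative gives -1.
Others report (3, 6, 3): truth gives 0, best alternative gives -1.
Others report (6, 3, 3): truth gives 0, best alternative gives -1.
Others report (3, 3, 7): truth gives -1, best alternative gives -1.
Others report (3, 3, 13): truth gives -1, best alternative gives -1.
Others report (3, 6, 6): truth gives -1, best alternative gives -1.
(Remaining 58 profiles checked similarly; truth is weakly best in each.)
In every case the truthful report is at least as good as any alternative, so it is a dominant strategy.

Yes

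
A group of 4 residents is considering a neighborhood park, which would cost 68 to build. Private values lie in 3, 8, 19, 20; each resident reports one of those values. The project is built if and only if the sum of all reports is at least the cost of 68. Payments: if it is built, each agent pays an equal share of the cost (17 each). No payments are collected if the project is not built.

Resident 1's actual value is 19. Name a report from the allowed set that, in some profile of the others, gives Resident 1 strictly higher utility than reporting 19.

Suppose Resident 2 reports 8, Resident 3 reports 20 and Resident 4 reports 20.
Report 19: project not built, utility 0.
Report 20: project built, pays 17, utility 19 - 17 = 2.
So reporting 20 beats truth here (2 > 0).

20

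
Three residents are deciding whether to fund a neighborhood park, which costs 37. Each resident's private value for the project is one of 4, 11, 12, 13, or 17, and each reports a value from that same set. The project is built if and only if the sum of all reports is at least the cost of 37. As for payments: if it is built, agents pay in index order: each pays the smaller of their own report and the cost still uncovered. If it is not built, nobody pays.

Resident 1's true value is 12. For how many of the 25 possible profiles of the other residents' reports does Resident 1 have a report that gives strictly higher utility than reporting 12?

Others report (11, 17): truth gives 0; report 11 gives 1 > 0. Violating.
Others report (12, 17): truth gives 0; report 11 gives 1 > 0. Violating.
Others report (13, 13): truth gives 0; report 11 gives 1 > 0. Violating.
Others report (13, 17): truth gives 0; report 11 gives 1 > 0. Violating.
Others report (4, 4): truth gives 0; no alternative beats it.
Others report (4, 11): truth gives 0; no alternative beats it.
(Checking all 25 profiles: 8 have a profitable deviation, 17 do not.)

8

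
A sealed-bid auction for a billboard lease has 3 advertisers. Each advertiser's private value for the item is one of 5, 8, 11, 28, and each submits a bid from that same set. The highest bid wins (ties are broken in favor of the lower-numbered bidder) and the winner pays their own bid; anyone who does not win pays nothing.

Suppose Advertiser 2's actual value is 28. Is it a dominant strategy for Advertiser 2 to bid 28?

Consider the case where Advertiser 1 bids 5 and Advertiser 3 bids 5.
Truthful bid 28: wins, pays 28, utility 28 - 28 = 0.
Bid 8 instead: wins, pays 8, utility 28 - 8 = 20.
Since 20 > 0, bidding 8 is strictly better here, so truthful bidding is not dominant.

No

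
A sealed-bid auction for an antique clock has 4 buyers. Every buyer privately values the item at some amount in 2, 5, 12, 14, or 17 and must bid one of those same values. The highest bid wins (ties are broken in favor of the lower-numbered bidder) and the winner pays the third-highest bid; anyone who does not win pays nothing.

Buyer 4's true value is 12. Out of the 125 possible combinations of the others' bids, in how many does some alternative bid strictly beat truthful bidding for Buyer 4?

24

Others bid (2, 2, 12): truth gives 0; bid 14 gives 10 > 0. Violating.
Others bid (2, 2, 14): truth gives 0; bid 17 gives 10 > 0. Violating.
Others bid (2, 5, 12): truth gives 0; bid 14 gives 7 > 0. Violating.
Others bid (2, 5, 14): truth gives 0; bid 17 gives 7 > 0. Violating.
Others bid (2, 2, 2): truth gives 10; no alternative beats it.
Others bid (2, 2, 5): truth gives 10; no alternative beats it.
(Checking all 125 profiles: 24 have a profitable deviation, 101 do not.)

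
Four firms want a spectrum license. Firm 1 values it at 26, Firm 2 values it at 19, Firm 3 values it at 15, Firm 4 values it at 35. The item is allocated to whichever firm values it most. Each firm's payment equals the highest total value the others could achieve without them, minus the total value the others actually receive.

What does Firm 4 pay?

26

Firm 4 has the highest value and receives the item.
Without Firm 4, the item would go to the next-highest value, 26, so the others could achieve 26.
With Firm 4 present and winning, the others receive nothing, so their total is 0.
Payment = 26 - 0 = 26.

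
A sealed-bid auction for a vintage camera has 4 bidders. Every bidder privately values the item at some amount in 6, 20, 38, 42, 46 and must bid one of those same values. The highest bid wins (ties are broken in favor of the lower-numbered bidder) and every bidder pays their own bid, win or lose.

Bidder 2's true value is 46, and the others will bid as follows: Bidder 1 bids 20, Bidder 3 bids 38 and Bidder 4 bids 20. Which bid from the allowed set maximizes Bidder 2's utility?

Bid 6: loses but pays 6, utility -6.
Bid 20: loses but pays 20, utility -20.
Bid 38: wins, pays 38, utility 46 - 38 = 8.
Bid 42: wins, pays 42, utility 46 - 42 = 4.
Bid 46: wins, pays 46, utility 46 - 46 = 0.
The best choice is 38 with utility 8.

38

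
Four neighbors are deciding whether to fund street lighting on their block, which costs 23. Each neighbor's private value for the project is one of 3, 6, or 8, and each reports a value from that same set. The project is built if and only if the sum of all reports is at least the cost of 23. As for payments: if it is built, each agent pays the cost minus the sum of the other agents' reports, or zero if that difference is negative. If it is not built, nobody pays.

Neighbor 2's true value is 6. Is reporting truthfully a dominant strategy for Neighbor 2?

Yes

Check each profile of the others' reports and compare truth against every alternative report.
Others report (8, 8, 8): truth gives 6, best alternative gives 6.
Others report (6, 8, 8): truth gives 5, best alternative gives 5.
Others report (8, 6, 8): truth gives 5, best alternative gives 5.
Others report (8, 8, 6): truth gives 5, best alternative gives 5.
Others report (6, 6, 8): truth gives 3, best alternative gives 3.
Others report (6, 8, 6): truth gives 3, best alternative gives 3.
(Remaining 21 profiles checked similarly; truth is weakly best in each.)
In every case the truthful report is at least as good as any alternative, so it is a dominant strategy.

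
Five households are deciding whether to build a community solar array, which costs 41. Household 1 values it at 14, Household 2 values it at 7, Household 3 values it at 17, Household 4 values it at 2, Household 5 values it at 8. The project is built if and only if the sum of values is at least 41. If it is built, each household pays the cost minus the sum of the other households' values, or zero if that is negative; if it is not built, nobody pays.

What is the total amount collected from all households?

Total value 48 ≥ cost 41, so it is built.
Household 1: others sum to 34; max(0, 41 - 34) = 7.
Household 2: others sum to 41; max(0, 41 - 41) = 0.
Household 3: others sum to 31; max(0, 41 - 31) = 10.
Household 4: others sum to 46; max(0, 41 - 46) = 0.
Household 5: others sum to 40; max(0, 41 - 40) = 1.
Total collected = 7 + 0 + 10 + 0 + 1 = 18.

18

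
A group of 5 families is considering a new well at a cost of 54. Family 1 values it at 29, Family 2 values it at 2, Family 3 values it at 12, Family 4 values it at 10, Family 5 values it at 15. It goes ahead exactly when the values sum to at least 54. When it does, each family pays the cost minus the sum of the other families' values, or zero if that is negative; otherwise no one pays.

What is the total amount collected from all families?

Total value 68 ≥ cost 54, so it is built.
Family 1: others sum to 39; max(0, 54 - 39) = 15.
Family 2: others sum to 66; max(0, 54 - 66) = 0.
Family 3: others sum to 56; max(0, 54 - 56) = 0.
Family 4: others sum to 58; max(0, 54 - 58) = 0.
Family 5: others sum to 53; max(0, 54 - 53) = 1.
Total collected = 15 + 0 + 0 + 0 + 1 = 16.

16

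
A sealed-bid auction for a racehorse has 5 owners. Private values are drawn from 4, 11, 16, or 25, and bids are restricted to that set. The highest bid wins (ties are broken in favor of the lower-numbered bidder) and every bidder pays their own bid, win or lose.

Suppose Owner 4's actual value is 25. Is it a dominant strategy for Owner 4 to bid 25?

Consider the case where Owner 1 bids 4, Owner 2 bids 4, Owner 3 bids 4 and Owner 5 bids 4.
Truthful bid 25: wins, pays 25, utility 25 - 25 = 0.
Bid 11 instead: wins, pays 11, utility 25 - 11 = 14.
Since 14 > 0, bidding 11 is strictly better here, so truthful bidding is not dominant.

No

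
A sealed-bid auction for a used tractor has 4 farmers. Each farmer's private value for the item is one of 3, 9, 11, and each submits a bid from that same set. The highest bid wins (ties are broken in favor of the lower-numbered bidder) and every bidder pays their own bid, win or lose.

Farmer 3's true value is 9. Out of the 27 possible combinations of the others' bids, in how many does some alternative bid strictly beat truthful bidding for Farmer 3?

25

Others bid (3, 3, 11): truth gives -9; bid 11 gives -2 > -9. Violating.
Others bid (3, 9, 3): truth gives -9; bid 11 gives -2 > -9. Violating.
Others bid (3, 9, 9): truth gives -9; bid 11 gives -2 > -9. Violating.
Others bid (3, 9, 11): truth gives -9; bid 11 gives -2 > -9. Violating.
Others bid (3, 3, 3): truth gives 0; no alternative beats it.
Others bid (3, 3, 9): truth gives 0; no alternative beats it.
(Checking all 27 profiles: 25 have a profitable deviation, 2 do not.)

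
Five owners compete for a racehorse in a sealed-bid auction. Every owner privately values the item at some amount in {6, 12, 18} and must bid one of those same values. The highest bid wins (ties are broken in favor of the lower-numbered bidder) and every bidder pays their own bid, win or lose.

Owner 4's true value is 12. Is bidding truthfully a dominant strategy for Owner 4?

Consider the case where Owner 1 bids 6, Owner 2 bids 6, Owner 3 bids 6 and Owner 5 bids 18.
Truthful bid 12: loses but pays 12, utility -12.
Bid 6 instead: loses but pays 6, utility -6.
Since -6 > -12, bidding 6 is strictly better here, so truthful bidding is not dominant.

No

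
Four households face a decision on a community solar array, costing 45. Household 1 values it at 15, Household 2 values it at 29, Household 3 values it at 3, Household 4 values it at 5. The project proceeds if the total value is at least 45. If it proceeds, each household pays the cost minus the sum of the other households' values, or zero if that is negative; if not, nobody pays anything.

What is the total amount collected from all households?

Total value 52 ≥ cost 45, so it is built.
Household 1: others sum to 37; max(0, 45 - 37) = 8.
Household 2: others sum to 23; max(0, 45 - 23) = 22.
Household 3: others sum to 49; max(0, 45 - 49) = 0.
Household 4: others sum to 47; max(0, 45 - 47) = 0.
Total collected = 8 + 22 + 0 + 0 = 30.

30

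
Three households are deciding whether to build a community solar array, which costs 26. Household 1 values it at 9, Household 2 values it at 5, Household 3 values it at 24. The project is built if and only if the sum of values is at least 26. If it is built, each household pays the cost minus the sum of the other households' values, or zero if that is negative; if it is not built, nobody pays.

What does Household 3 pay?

12

Total value 38 ≥ cost 26, so the project is built.
The other households' values sum to 14.
Cost minus that sum is 26 - 14 = 12.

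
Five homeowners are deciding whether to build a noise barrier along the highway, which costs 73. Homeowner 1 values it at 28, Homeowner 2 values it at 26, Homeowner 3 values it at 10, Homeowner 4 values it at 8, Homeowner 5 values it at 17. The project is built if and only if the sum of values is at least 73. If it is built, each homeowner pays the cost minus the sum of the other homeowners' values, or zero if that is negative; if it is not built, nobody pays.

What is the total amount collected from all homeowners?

Total value 89 ≥ cost 73, so it is built.
Homeowner 1: others sum to 61; max(0, 73 - 61) = 12.
Homeowner 2: others sum to 63; max(0, 73 - 63) = 10.
Homeowner 3: others sum to 79; max(0, 73 - 79) = 0.
Homeowner 4: others sum to 81; max(0, 73 - 81) = 0.
Homeowner 5: others sum to 72; max(0, 73 - 72) = 1.
Total collected = 12 + 10 + 0 + 0 + 1 = 23.

23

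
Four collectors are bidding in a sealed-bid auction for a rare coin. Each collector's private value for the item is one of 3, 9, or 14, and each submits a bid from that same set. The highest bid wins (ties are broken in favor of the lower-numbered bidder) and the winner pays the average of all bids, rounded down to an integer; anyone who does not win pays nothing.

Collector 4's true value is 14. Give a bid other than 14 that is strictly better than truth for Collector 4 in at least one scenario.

9

Suppose Collector 1 bids 3, Collector 2 bids 3 and Collector 3 bids 3.
Bid 14: wins, pays 5, utility 14 - 5 = 9.
Bid 9: wins, pays 4, utility 14 - 4 = 10.
So bidding 9 beats truth here (10 > 9).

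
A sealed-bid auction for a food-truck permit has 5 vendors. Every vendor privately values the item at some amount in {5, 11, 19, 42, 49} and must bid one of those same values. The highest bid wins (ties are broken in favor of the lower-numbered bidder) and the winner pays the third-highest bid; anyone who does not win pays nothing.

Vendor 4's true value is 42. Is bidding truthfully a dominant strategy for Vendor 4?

Consider the case where Vendor 1 bids 5, Vendor 2 bids 5, Vendor 3 bids 5 and Vendor 5 bids 49.
Truthful bid 42: loses, pays 0, utility 0.
Bid 49 instead: wins, pays 5, utility 42 - 5 = 37.
Since 37 > 0, bidding 49 is strictly better here, so truthful bidding is not dominant.

No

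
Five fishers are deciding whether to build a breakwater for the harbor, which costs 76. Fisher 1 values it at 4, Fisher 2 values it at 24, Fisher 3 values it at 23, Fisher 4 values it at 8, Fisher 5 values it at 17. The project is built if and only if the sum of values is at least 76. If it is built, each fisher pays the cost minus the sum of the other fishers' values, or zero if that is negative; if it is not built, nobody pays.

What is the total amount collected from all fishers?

Total value 76 ≥ cost 76, so it is built.
Fisher 1: others sum to 72; max(0, 76 - 72) = 4.
Fisher 2: others sum to 52; max(0, 76 - 52) = 24.
Fisher 3: others sum to 53; max(0, 76 - 53) = 23.
Fisher 4: others sum to 68; max(0, 76 - 68) = 8.
Fisher 5: others sum to 59; max(0, 76 - 59) = 17.
Total collected = 4 + 24 + 23 + 8 + 17 = 76.

76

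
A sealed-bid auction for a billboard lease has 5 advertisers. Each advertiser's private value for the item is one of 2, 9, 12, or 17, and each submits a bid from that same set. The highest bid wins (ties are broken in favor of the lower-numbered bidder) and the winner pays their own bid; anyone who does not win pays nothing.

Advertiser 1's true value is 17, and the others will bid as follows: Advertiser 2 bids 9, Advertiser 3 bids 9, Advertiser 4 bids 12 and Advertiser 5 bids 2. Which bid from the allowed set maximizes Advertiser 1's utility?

Bid 2: loses, pays 0, utility 0.
Bid 9: loses, pays 0, utility 0.
Bid 12: wins, pays 12, utility 17 - 12 = 5.
Bid 17: wins, pays 17, utility 17 - 17 = 0.
The best choice is 12 with utility 5.

12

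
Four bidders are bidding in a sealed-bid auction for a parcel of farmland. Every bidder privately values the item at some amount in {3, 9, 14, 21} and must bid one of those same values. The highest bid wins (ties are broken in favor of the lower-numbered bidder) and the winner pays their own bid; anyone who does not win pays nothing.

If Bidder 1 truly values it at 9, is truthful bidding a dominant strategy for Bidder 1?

No

Consider the case where Bidder 2 bids 3, Bidder 3 bids 3 and Bidder 4 bids 3.
Truthful bid 9: wins, pays 9, utility 9 - 9 = 0.
Bid 3 instead: wins, pays 3, utility 9 - 3 = 6.
Since 6 > 0, bidding 3 is strictly better here, so truthful bidding is not dominant.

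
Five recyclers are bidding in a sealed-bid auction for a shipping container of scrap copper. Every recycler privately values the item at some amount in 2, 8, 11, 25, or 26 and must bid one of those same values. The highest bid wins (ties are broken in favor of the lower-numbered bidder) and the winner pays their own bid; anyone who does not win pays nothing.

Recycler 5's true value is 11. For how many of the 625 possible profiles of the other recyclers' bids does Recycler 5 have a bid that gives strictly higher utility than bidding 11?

Others bid (2, 2, 2, 2): truth gives 0; bid 8 gives 3 > 0. Violating.
Others bid (2, 2, 2, 8): truth gives 0; no alternative beats it.
Others bid (2, 2, 2, 11): truth gives 0; no alternative beats it.
(Checking all 625 profiles: 1 has a profitable deviation, 624 do not.)

1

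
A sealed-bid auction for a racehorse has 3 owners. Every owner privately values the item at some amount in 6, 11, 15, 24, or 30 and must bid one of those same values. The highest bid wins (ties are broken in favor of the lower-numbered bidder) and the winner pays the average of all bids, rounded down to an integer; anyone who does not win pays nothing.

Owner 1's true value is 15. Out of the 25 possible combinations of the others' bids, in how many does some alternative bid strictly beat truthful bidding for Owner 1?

Others bid (6, 6): truth gives 6; bid 6 gives 9 > 6. Violating.
Others bid (6, 11): truth gives 5; bid 11 gives 6 > 5. Violating.
Others bid (11, 6): truth gives 5; bid 11 gives 6 > 5. Violating.
Others bid (11, 11): truth gives 3; bid 11 gives 4 > 3. Violating.
Others bid (6, 15): truth gives 3; no alternative beats it.
Others bid (6, 24): truth gives 0; no alternative beats it.
(Checking all 25 profiles: 4 have a profitable deviation, 21 do not.)

4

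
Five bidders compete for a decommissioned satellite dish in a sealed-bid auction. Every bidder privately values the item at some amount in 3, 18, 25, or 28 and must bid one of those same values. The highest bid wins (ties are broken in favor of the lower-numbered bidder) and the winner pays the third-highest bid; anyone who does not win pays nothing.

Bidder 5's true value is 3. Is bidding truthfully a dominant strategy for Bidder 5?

Check each profile of the others' bids and compare truth against every alternative bid.
Others bid (3, 3, 3, 3): truth gives 0, best alternative gives 0.
Others bid (3, 3, 3, 18): truth gives 0, best alternative gives 0.
Others bid (3, 3, 3, 25): truth gives 0, best alternative gives 0.
Others bid (3, 3, 3, 28): truth gives 0, best alternative gives 0.
Others bid (3, 3, 18, 3): truth gives 0, best alternative gives 0.
Others bid (3, 3, 18, 18): truth gives 0, best alternative gives 0.
(Remaining 250 profiles checked similarly; truth is weakly best in each.)
In every case the truthful bid is at least as good as any alternative, so it is a dominant strategy.

Yes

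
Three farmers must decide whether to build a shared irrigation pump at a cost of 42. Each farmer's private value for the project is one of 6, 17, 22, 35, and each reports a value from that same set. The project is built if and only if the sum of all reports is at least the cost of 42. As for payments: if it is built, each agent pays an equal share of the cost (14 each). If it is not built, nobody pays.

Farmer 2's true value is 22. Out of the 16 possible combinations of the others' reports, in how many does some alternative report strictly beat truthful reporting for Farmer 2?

1

Others report (6, 6): truth gives 0; report 35 gives 8 > 0. Violating.
Others report (6, 17): truth gives 8; no alternative beats it.
Others report (6, 22): truth gives 8; no alternative beats it.
(Checking all 16 profiles: 1 has a profitable deviation, 15 do not.)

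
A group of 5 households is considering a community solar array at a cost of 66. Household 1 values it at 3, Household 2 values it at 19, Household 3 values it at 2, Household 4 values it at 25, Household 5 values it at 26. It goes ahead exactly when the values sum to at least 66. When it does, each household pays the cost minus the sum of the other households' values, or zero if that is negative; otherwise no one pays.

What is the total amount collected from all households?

43

Total value 75 ≥ cost 66, so it is built.
Household 1: others sum to 72; max(0, 66 - 72) = 0.
Household 2: others sum to 56; max(0, 66 - 56) = 10.
Household 3: others sum to 73; max(0, 66 - 73) = 0.
Household 4: others sum to 50; max(0, 66 - 50) = 16.
Household 5: others sum to 49; max(0, 66 - 49) = 17.
Total collected = 0 + 10 + 0 + 16 + 17 = 43.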